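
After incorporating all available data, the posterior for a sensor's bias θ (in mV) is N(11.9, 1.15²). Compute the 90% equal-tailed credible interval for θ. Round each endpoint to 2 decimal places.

[10.01, 13.79]

The posterior is symmetric, so the 90% equal-tailed interval is θ = 11.9 ± z·1.15 with z = 1.645.
Half-width: 1.645 × 1.15 = 1.89.
11.9 − 1.89 = 10.01; 11.9 + 1.89 = 13.79.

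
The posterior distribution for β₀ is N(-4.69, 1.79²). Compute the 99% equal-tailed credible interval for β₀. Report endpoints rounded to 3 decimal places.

[-9.301, -0.079]

The posterior is symmetric, so the 99% equal-tailed interval is β₀ = -4.69 ± z·1.79 with z = 2.576.
Half-width: 2.576 × 1.79 = 4.611.
-4.69 − 4.611 = -9.301; -4.69 + 4.611 = -0.079.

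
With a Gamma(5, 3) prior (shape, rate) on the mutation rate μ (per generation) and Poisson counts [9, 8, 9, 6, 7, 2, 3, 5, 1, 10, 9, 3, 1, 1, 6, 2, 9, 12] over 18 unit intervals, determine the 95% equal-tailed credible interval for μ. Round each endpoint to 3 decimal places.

Posterior: Gamma(5+103, 3+18) = Gamma(108, 21) (shape, rate).
Equal-tailed 95% interval: Gamma(108, 21) quantiles at 0.025 and 0.975.
Posterior mean ≈ 5.143, SD ≈ 0.495; a Normal approximation gives roughly [4.173, 6.113].
Exact: lower = 4.219; upper = 6.157.

[4.219, 6.157]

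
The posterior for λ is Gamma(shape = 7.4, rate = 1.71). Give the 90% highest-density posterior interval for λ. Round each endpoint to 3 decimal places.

The posterior is unimodal and skewed, so the HPD interval has equal density at both endpoints and is the shortest 90% interval.
Solving f(1.787) = f(6.776) with F(6.776) − F(1.787) = 0.90 gives [1.787, 6.776].
For comparison, the equal-tailed interval is [2.082, 7.232]; the HPD is narrower and shifted toward the mode.

[1.787, 6.776]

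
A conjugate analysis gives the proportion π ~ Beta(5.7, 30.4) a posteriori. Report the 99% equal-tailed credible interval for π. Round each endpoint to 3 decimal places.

Posterior: Beta(5.7, 30.4).
Equal-tailed 99% interval: the 0.005 and 0.995 quantiles of Beta(5.7, 30.4).
Posterior mean ≈ 0.158, SD ≈ 0.060; a Normal approximation gives roughly [0.004, 0.312].
Exact: F⁻¹(0.005) = 0.042; F⁻¹(0.995) = 0.343.

[0.042, 0.343]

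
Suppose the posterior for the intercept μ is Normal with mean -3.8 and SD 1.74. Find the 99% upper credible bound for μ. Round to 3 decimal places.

0.248

Need U with P(μ ≤ U) = 0.99: U = -3.8 + z_{0.01}·1.74.
z = 2.326; U = -3.8 + 2.326 × 1.74 = 0.248.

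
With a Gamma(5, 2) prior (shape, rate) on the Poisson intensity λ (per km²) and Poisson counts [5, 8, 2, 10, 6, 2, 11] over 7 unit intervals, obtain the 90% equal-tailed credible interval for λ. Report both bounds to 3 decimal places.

Posterior: Gamma(5+44, 2+7) = Gamma(49, 9) (shape, rate).
Equal-tailed 90% interval: Gamma(49, 9) quantiles at 0.05 and 0.95.
Posterior mean ≈ 5.444, SD ≈ 0.778; a Normal approximation gives roughly [4.165, 6.724].
Exact: lower = 4.231; upper = 6.784.

[4.231, 6.784]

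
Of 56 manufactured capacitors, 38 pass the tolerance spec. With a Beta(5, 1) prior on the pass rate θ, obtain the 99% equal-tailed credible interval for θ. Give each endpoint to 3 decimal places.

Posterior: Beta(5+38, 1+18) = Beta(43, 19).
Equal-tailed 99% interval: the 0.005 and 0.995 quantiles of Beta(43, 19).
Posterior mean ≈ 0.694, SD ≈ 0.058; a Normal approximation gives roughly [0.544, 0.843].
Exact: F⁻¹(0.005) = 0.535; F⁻¹(0.995) = 0.829.

[0.535, 0.829]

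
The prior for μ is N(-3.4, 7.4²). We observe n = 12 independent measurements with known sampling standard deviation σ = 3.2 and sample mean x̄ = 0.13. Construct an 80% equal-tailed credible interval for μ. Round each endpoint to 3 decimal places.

Posterior precision = 1/7.4² + 12/3.2² = 0.0183 + 1.1719 = 1.1901, so posterior SD = 0.9166.
Posterior mean = (-3.4/7.4² + 12·0.13/3.2²) / 1.1901 = 0.0758.
Interval: 0.0758 ± 1.282 × 0.9166 → [-1.099, 1.251].

[-1.099, 1.251]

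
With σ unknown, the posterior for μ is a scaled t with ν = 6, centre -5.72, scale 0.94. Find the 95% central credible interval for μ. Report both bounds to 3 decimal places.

[-8.020, -3.420]

The t_6 distribution is symmetric; the 95% interval is -5.72 ± t·0.94 with t_{0.975,6} = 2.447.
Half-width: 2.447 × 0.94 = 2.300.
-5.72 − 2.300 = -8.020; -5.72 + 2.300 = -3.420.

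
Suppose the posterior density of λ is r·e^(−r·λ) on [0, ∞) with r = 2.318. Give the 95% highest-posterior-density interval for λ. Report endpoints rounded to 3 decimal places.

The exponential density is strictly decreasing on [0, ∞), so the HPD interval is anchored at 0: [0, q] with P(λ ≤ q) = 0.95.
q = −ln(1 − 0.95) / 2.318 = 2.9957 / 2.318 = 1.292.

[0.000, 1.292]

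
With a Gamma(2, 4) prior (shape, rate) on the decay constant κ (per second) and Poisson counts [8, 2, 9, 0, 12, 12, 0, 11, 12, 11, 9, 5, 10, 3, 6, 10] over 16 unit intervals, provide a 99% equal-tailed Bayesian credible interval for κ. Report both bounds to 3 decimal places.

[4.771, 7.616]

Posterior: Gamma(2+120, 4+16) = Gamma(122, 20) (shape, rate).
Equal-tailed 99% interval: Gamma(122, 20) quantiles at 0.005 and 0.995.
Posterior mean ≈ 6.100, SD ≈ 0.552; a Normal approximation gives roughly [4.677, 7.523].
Exact: lower = 4.771; upper = 7.616.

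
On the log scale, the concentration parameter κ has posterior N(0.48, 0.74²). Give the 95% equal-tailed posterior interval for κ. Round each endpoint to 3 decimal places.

[0.379, 6.892]

On the log scale the 95% interval is 0.48 ± 1.960 × 0.74 = [-0.9704, 1.9304].
Exponentiate: [e^-0.9704, e^1.9304] = [0.379, 6.892].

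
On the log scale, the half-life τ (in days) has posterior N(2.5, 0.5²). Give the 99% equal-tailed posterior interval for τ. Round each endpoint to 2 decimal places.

On the log scale the 99% interval is 2.5 ± 2.576 × 0.5 = [1.2121, 3.7879].
Exponentiate: [e^1.2121, e^3.7879] = [3.36, 44.16].

[3.36, 44.16]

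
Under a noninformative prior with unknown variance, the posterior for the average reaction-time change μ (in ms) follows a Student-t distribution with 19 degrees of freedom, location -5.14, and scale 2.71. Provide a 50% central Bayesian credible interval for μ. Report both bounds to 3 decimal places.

The t_19 distribution is symmetric; the 50% interval is -5.14 ± t·2.71 with t_{0.75,19} = 0.688.
Half-width: 0.688 × 2.71 = 1.863.
-5.14 − 1.863 = -7.003; -5.14 + 1.863 = -3.277.

[-7.003, -3.277]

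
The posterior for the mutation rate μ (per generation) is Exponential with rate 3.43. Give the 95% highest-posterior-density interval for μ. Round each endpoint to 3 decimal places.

The exponential density is strictly decreasing on [0, ∞), so the HPD interval is anchored at 0: [0, q] with P(μ ≤ q) = 0.95.
q = −ln(1 − 0.95) / 3.43 = 2.9957 / 3.43 = 0.873.

[0.000, 0.873]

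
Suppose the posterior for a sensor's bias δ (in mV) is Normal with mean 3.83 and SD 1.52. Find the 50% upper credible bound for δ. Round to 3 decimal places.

Need U with P(δ ≤ U) = 0.50: U = 3.83 + z_{0.5}·1.52.
z = 0.000; U = 3.83 + 0.000 × 1.52 = 3.830.

3.830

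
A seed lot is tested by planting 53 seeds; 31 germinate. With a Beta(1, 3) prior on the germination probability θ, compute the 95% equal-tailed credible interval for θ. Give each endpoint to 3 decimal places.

Posterior: Beta(1+31, 3+22) = Beta(32, 25).
Equal-tailed 95% interval: the 0.025 and 0.975 quantiles of Beta(32, 25).
Posterior mean ≈ 0.561, SD ≈ 0.065; a Normal approximation gives roughly [0.434, 0.689].
Exact: F⁻¹(0.025) = 0.432; F⁻¹(0.975) = 0.687.

[0.432, 0.687]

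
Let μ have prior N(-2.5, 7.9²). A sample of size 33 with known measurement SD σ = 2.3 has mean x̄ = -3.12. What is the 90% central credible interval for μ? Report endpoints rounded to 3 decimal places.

Posterior precision = 1/7.9² + 33/2.3² = 0.0160 + 6.2382 = 6.2542, so posterior SD = 0.3999.
Posterior mean = (-2.5/7.9² + 33·-3.12/2.3²) / 6.2542 = -3.1184.
Interval: -3.1184 ± 1.645 × 0.3999 → [-3.776, -2.461].

[-3.776, -2.461]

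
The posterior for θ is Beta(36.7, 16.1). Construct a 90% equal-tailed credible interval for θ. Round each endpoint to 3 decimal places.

Posterior: Beta(36.7, 16.1).
Equal-tailed 90% interval: the 0.05 and 0.95 quantiles of Beta(36.7, 16.1).
Posterior mean ≈ 0.695, SD ≈ 0.063; a Normal approximation gives roughly [0.592, 0.798].
Exact: F⁻¹(0.05) = 0.588; F⁻¹(0.95) = 0.794.

[0.588, 0.794]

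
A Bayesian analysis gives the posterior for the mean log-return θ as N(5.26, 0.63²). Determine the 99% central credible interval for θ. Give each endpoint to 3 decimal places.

[3.637, 6.883]

The posterior is symmetric, so the 99% equal-tailed interval is θ = 5.26 ± z·0.63 with z = 2.576.
Half-width: 2.576 × 0.63 = 1.623.
5.26 − 1.623 = 3.637; 5.26 + 1.623 = 6.883.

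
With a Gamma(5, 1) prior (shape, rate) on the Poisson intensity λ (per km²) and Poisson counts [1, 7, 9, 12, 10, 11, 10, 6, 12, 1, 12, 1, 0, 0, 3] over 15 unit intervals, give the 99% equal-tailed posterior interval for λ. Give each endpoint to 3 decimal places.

Posterior: Gamma(5+95, 1+15) = Gamma(100, 16) (shape, rate).
Equal-tailed 99% interval: Gamma(100, 16) quantiles at 0.005 and 0.995.
Posterior mean ≈ 6.250, SD ≈ 0.625; a Normal approximation gives roughly [4.640, 7.860].
Exact: lower = 4.758; upper = 7.977.

[4.758, 7.977]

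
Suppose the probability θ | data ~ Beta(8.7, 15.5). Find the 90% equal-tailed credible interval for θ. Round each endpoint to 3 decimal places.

[0.209, 0.524]

Posterior: Beta(8.7, 15.5).
Equal-tailed 90% interval: the 0.05 and 0.95 quantiles of Beta(8.7, 15.5).
Posterior mean ≈ 0.360, SD ≈ 0.096; a Normal approximation gives roughly [0.202, 0.517].
Exact: F⁻¹(0.05) = 0.209; F⁻¹(0.95) = 0.524.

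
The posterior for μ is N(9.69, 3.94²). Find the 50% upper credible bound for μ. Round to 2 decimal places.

9.69

Need U with P(μ ≤ U) = 0.50: U = 9.69 + z_{0.5}·3.94.
z = 0.000; U = 9.69 + 0.000 × 3.94 = 9.69.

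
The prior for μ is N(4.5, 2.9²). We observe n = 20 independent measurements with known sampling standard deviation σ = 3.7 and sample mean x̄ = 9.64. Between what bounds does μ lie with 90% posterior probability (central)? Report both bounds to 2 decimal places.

[7.94, 10.56]

Posterior precision = 1/2.9² + 20/3.7² = 0.1189 + 1.4609 = 1.5798, so posterior SD = 0.7956.
Posterior mean = (4.5/2.9² + 20·9.64/3.7²) / 1.5798 = 9.2531.
Interval: 9.2531 ± 1.645 × 0.7956 → [7.94, 10.56].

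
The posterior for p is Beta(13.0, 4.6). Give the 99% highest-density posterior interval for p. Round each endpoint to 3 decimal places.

[0.461, 0.952]

The posterior is unimodal and skewed, so the HPD interval has equal density at both endpoints and is the shortest 99% interval.
Solving f(0.461) = f(0.952) with F(0.952) − F(0.461) = 0.99 gives [0.461, 0.952].
For comparison, the equal-tailed interval is [0.441, 0.940]; the HPD is narrower and shifted toward the mode.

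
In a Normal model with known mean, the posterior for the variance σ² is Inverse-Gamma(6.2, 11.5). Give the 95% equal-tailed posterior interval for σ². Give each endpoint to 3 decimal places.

[0.962, 4.953]

Inverse-Gamma(6.2, 11.5) quantiles: F⁻¹(0.025) and F⁻¹(0.975).
Equivalently, 1/σ² ~ Gamma(6.2, rate = 11.5); invert its 0.975 and 0.025 quantiles.
Posterior mean ≈ 2.212, SD ≈ 1.079; a Normal approximation gives roughly [0.097, 4.327].
Exact: lower = 0.962; upper = 4.953.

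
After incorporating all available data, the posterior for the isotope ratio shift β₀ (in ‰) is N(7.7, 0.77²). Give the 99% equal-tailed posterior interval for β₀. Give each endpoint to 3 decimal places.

[5.717, 9.683]

The posterior is symmetric, so the 99% equal-tailed interval is β₀ = 7.7 ± z·0.77 with z = 2.576.
Half-width: 2.576 × 0.77 = 1.983.
7.7 − 1.983 = 5.717; 7.7 + 1.983 = 9.683.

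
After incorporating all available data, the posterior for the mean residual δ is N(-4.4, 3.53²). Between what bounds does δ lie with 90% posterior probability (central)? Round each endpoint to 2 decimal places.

[-10.21, 1.41]

The posterior is symmetric, so the 90% equal-tailed interval is δ = -4.4 ± z·3.53 with z = 1.645.
Half-width: 1.645 × 3.53 = 5.81.
-4.4 − 5.81 = -10.21; -4.4 + 5.81 = 1.41.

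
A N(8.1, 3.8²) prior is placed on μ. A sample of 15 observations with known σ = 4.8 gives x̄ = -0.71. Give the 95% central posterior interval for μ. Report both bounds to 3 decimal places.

[-2.172, 2.446]

Posterior precision = 1/3.8² + 15/4.8² = 0.0693 + 0.6510 = 0.7203, so posterior SD = 1.1783.
Posterior mean = (8.1/3.8² + 15·-0.71/4.8²) / 0.7203 = 0.1370.
Interval: 0.1370 ± 1.960 × 1.1783 → [-2.172, 2.446].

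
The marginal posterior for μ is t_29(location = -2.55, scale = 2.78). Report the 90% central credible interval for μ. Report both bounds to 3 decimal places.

The t_29 distribution is symmetric; the 90% interval is -2.55 ± t·2.78 with t_{0.95,29} = 1.699.
Half-width: 1.699 × 2.78 = 4.724.
-2.55 − 4.724 = -7.274; -2.55 + 4.724 = 2.174.

[-7.274, 2.174]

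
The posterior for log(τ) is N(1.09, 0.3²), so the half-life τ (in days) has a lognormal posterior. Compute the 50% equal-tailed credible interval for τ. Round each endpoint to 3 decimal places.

[2.429, 3.641]

On the log scale the 50% interval is 1.09 ± 0.674 × 0.3 = [0.8877, 1.2923].
Exponentiate: [e^0.8877, e^1.2923] = [2.429, 3.641].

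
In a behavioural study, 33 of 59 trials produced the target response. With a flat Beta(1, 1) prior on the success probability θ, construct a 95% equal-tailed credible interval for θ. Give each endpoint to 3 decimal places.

[0.432, 0.679]

Posterior: Beta(1+33, 1+26) = Beta(34, 27).
Equal-tailed 95% interval: the 0.025 and 0.975 quantiles of Beta(34, 27).
Posterior mean ≈ 0.557, SD ≈ 0.063; a Normal approximation gives roughly [0.434, 0.681].
Exact: F⁻¹(0.025) = 0.432; F⁻¹(0.975) = 0.679.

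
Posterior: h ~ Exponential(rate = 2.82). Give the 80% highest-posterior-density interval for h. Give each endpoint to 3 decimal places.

[0.000, 0.571]

The exponential density is strictly decreasing on [0, ∞), so the HPD interval is anchored at 0: [0, q] with P(h ≤ q) = 0.80.
q = −ln(1 − 0.80) / 2.82 = 1.6094 / 2.82 = 0.571.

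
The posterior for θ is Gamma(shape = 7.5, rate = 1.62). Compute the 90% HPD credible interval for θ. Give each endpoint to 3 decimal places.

[1.928, 7.233]

The posterior is unimodal and skewed, so the HPD interval has equal density at both endpoints and is the shortest 90% interval.
Solving f(1.928) = f(7.233) with F(7.233) − F(1.928) = 0.90 gives [1.928, 7.233].
For comparison, the equal-tailed interval is [2.241, 7.715]; the HPD is narrower and shifted toward the mode.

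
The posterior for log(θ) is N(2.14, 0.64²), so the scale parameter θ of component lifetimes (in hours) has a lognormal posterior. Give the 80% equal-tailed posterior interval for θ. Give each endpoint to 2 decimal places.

On the log scale the 80% interval is 2.14 ± 1.282 × 0.64 = [1.3198, 2.9602].
Exponentiate: [e^1.3198, e^2.9602] = [3.74, 19.30].

[3.74, 19.30]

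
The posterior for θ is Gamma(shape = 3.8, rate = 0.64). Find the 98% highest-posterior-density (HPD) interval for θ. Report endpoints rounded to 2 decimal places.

The posterior is unimodal and skewed, so the HPD interval has equal density at both endpoints and is the shortest 98% interval.
Solving f(0.68) = f(13.90) with F(13.90) − F(0.68) = 0.98 gives [0.68, 13.90].
For comparison, the equal-tailed interval is [1.16, 15.19]; the HPD is narrower and shifted toward the mode.

[0.68, 13.90]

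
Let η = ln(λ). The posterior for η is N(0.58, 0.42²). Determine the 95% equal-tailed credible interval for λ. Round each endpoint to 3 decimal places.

[0.784, 4.068]

On the log scale the 95% interval is 0.58 ± 1.960 × 0.42 = [-0.2432, 1.4032].
Exponentiate: [e^-0.2432, e^1.4032] = [0.784, 4.068].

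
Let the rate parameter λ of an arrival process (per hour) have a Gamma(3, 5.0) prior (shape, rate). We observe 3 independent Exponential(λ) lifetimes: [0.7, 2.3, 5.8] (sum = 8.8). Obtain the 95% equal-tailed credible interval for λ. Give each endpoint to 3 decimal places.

[0.160, 0.846]

Posterior: Gamma(3+3, 5.0+8.8) = Gamma(6, 13.8) (shape, rate).
Equal-tailed 95% interval: Gamma(6, 13.8) quantiles at 0.025 and 0.975.
Posterior mean ≈ 0.435, SD ≈ 0.177; a Normal approximation gives roughly [0.087, 0.783].
Exact: lower = 0.160; upper = 0.846.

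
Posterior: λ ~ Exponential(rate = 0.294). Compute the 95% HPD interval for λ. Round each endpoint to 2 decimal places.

[0.00, 10.19]

The exponential density is strictly decreasing on [0, ∞), so the HPD interval is anchored at 0: [0, q] with P(λ ≤ q) = 0.95.
q = −ln(1 − 0.95) / 0.294 = 2.9957 / 0.294 = 10.19.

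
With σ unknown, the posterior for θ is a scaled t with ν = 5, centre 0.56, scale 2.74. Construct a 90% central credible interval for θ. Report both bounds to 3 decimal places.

The t_5 distribution is symmetric; the 90% interval is 0.56 ± t·2.74 with t_{0.95,5} = 2.015.
Half-width: 2.015 × 2.74 = 5.521.
0.56 − 5.521 = -4.961; 0.56 + 5.521 = 6.081.

[-4.961, 6.081]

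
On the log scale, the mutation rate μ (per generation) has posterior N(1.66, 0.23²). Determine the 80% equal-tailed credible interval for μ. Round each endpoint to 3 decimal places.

[3.917, 7.062]

On the log scale the 80% interval is 1.66 ± 1.282 × 0.23 = [1.3652, 1.9548].
Exponentiate: [e^1.3652, e^1.9548] = [3.917, 7.062].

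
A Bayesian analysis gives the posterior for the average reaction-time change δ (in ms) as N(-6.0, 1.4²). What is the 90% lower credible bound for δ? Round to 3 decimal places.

Need L with P(δ ≥ L) = 0.90: L = -6.0 − z_{0.1}·1.4.
z = 1.282; L = -6.0 − 1.282 × 1.4 = -7.794.

-7.794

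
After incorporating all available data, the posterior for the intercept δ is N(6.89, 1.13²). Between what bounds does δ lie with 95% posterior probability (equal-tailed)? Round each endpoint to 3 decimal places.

The posterior is symmetric, so the 95% equal-tailed interval is δ = 6.89 ± z·1.13 with z = 1.960.
Half-width: 1.960 × 1.13 = 2.215.
6.89 − 2.215 = 4.675; 6.89 + 2.215 = 9.105.

[4.675, 9.105]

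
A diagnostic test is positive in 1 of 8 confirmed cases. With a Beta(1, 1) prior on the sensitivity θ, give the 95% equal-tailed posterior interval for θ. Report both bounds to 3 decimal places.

Posterior: Beta(1+1, 1+7) = Beta(2, 8).
Equal-tailed 95% interval: the 0.025 and 0.975 quantiles of Beta(2, 8).
Posterior mean ≈ 0.200, SD ≈ 0.121; a Normal approximation gives roughly [-0.036, 0.436].
Exact: F⁻¹(0.025) = 0.028; F⁻¹(0.975) = 0.482.

[0.028, 0.482]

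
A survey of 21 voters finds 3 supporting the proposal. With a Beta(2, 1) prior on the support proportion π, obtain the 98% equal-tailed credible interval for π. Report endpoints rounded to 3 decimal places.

Posterior: Beta(2+3, 1+18) = Beta(5, 19).
Equal-tailed 98% interval: the 0.01 and 0.99 quantiles of Beta(5, 19).
Posterior mean ≈ 0.208, SD ≈ 0.081; a Normal approximation gives roughly [0.019, 0.397].
Exact: F⁻¹(0.01) = 0.059; F⁻¹(0.99) = 0.427.

[0.059, 0.427]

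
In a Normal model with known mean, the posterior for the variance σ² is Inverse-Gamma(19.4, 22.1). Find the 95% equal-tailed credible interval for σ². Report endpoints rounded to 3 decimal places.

[0.764, 1.881]

Inverse-Gamma(19.4, 22.1) quantiles: F⁻¹(0.025) and F⁻¹(0.975).
Equivalently, 1/σ² ~ Gamma(19.4, rate = 22.1); invert its 0.975 and 0.025 quantiles.
Posterior mean ≈ 1.201, SD ≈ 0.288; a Normal approximation gives roughly [0.637, 1.765].
Exact: lower = 0.764; upper = 1.881.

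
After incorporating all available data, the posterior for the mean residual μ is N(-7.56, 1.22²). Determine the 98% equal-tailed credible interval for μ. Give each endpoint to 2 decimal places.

The posterior is symmetric, so the 98% equal-tailed interval is μ = -7.56 ± z·1.22 with z = 2.326.
Half-width: 2.326 × 1.22 = 2.84.
-7.56 − 2.84 = -10.40; -7.56 + 2.84 = -4.72.

[-10.40, -4.72]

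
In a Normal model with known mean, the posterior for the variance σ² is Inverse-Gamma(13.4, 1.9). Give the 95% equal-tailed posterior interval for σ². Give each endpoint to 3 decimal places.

[0.088, 0.263]

Inverse-Gamma(13.4, 1.9) quantiles: F⁻¹(0.025) and F⁻¹(0.975).
Equivalently, 1/σ² ~ Gamma(13.4, rate = 1.9); invert its 0.975 and 0.025 quantiles.
Posterior mean ≈ 0.153, SD ≈ 0.045; a Normal approximation gives roughly [0.064, 0.242].
Exact: lower = 0.088; upper = 0.263.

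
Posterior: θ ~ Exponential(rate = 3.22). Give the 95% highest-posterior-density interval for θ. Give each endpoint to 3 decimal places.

[0.000, 0.930]

The exponential density is strictly decreasing on [0, ∞), so the HPD interval is anchored at 0: [0, q] with P(θ ≤ q) = 0.95.
q = −ln(1 − 0.95) / 3.22 = 2.9957 / 3.22 = 0.930.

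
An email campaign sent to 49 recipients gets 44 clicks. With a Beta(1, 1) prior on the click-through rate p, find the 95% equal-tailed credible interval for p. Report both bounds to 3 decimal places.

Posterior: Beta(1+44, 1+5) = Beta(45, 6).
Equal-tailed 95% interval: the 0.025 and 0.975 quantiles of Beta(45, 6).
Posterior mean ≈ 0.882, SD ≈ 0.045; a Normal approximation gives roughly [0.795, 0.970].
Exact: F⁻¹(0.025) = 0.782; F⁻¹(0.975) = 0.955.

[0.782, 0.955]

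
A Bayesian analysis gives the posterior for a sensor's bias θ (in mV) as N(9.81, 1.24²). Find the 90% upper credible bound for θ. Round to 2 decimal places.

Need U with P(θ ≤ U) = 0.90: U = 9.81 + z_{0.1}·1.24.
z = 1.282; U = 9.81 + 1.282 × 1.24 = 11.40.

11.40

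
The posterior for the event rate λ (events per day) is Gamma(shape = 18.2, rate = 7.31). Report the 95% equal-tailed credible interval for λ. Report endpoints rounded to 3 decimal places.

Posterior: Gamma(shape 18.2, rate 7.31).
Equal-tailed 95% interval: Gamma(18.2, 7.31) quantiles at 0.025 and 0.975.
Posterior mean ≈ 2.490, SD ≈ 0.584; a Normal approximation gives roughly [1.346, 3.634].
Exact: lower = 1.480; upper = 3.757.

[1.480, 3.757]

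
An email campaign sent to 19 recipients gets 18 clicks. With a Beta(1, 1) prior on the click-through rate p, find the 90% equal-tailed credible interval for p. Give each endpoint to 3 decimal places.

Posterior: Beta(1+18, 1+1) = Beta(19, 2).
Equal-tailed 90% interval: the 0.05 and 0.95 quantiles of Beta(19, 2).
Posterior mean ≈ 0.905, SD ≈ 0.063; a Normal approximation gives roughly [0.802, 1.008].
Exact: F⁻¹(0.05) = 0.784; F⁻¹(0.95) = 0.982.

[0.784, 0.982]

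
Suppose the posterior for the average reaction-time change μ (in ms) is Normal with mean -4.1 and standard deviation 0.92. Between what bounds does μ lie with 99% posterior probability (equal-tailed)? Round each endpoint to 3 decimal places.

The posterior is symmetric, so the 99% equal-tailed interval is μ = -4.1 ± z·0.92 with z = 2.576.
Half-width: 2.576 × 0.92 = 2.370.
-4.1 − 2.370 = -6.470; -4.1 + 2.370 = -1.730.

[-6.470, -1.730]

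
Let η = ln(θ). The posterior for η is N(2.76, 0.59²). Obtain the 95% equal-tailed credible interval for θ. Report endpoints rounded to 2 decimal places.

On the log scale the 95% interval is 2.76 ± 1.960 × 0.59 = [1.6036, 3.9164].
Exponentiate: [e^1.6036, e^3.9164] = [4.97, 50.22].

[4.97, 50.22]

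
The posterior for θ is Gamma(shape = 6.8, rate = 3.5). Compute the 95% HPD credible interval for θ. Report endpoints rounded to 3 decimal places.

The posterior is unimodal and skewed, so the HPD interval has equal density at both endpoints and is the shortest 95% interval.
Solving f(0.637) = f(3.424) with F(3.424) − F(0.637) = 0.95 gives [0.637, 3.424].
For comparison, the equal-tailed interval is [0.768, 3.652]; the HPD is narrower and shifted toward the mode.

[0.637, 3.424]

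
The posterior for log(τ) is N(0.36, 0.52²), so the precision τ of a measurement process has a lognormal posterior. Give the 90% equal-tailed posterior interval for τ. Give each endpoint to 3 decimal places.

[0.609, 3.371]

On the log scale the 90% interval is 0.36 ± 1.645 × 0.52 = [-0.4953, 1.2153].
Exponentiate: [e^-0.4953, e^1.2153] = [0.609, 3.371].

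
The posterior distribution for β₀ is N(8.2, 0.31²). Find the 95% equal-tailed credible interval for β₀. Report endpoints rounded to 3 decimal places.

[7.592, 8.808]

The posterior is symmetric, so the 95% equal-tailed interval is β₀ = 8.2 ± z·0.31 with z = 1.960.
Half-width: 1.960 × 0.31 = 0.608.
8.2 − 0.608 = 7.592; 8.2 + 0.608 = 8.808.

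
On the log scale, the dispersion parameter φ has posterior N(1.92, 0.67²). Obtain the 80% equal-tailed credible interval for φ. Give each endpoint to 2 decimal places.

On the log scale the 80% interval is 1.92 ± 1.282 × 0.67 = [1.0614, 2.7786].
Exponentiate: [e^1.0614, e^2.7786] = [2.89, 16.10].

[2.89, 16.10]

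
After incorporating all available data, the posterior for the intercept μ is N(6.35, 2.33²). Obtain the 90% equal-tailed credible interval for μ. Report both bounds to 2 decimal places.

The posterior is symmetric, so the 90% equal-tailed interval is μ = 6.35 ± z·2.33 with z = 1.645.
Half-width: 1.645 × 2.33 = 3.83.
6.35 − 3.83 = 2.52; 6.35 + 3.83 = 10.18.

[2.52, 10.18]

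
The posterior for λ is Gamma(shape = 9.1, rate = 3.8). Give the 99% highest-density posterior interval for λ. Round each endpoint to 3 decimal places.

[0.726, 4.714]

The posterior is unimodal and skewed, so the HPD interval has equal density at both endpoints and is the shortest 99% interval.
Solving f(0.726) = f(4.714) with F(4.714) − F(0.726) = 0.99 gives [0.726, 4.714].
For comparison, the equal-tailed interval is [0.839, 4.927]; the HPD is narrower and shifted toward the mode.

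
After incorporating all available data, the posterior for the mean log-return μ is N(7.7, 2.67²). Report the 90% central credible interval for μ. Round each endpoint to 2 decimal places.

[3.31, 12.09]

The posterior is symmetric, so the 90% equal-tailed interval is μ = 7.7 ± z·2.67 with z = 1.645.
Half-width: 1.645 × 2.67 = 4.39.
7.7 − 4.39 = 3.31; 7.7 + 4.39 = 12.09.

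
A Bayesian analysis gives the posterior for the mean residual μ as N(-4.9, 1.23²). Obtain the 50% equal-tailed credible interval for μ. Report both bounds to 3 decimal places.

The posterior is symmetric, so the 50% equal-tailed interval is μ = -4.9 ± z·1.23 with z = 0.674.
Half-width: 0.674 × 1.23 = 0.830.
-4.9 − 0.830 = -5.730; -4.9 + 0.830 = -4.070.

[-5.730, -4.070]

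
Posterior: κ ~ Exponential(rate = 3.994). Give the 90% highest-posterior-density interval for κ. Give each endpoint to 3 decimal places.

The exponential density is strictly decreasing on [0, ∞), so the HPD interval is anchored at 0: [0, q] with P(κ ≤ q) = 0.90.
q = −ln(1 − 0.90) / 3.994 = 2.3026 / 3.994 = 0.577.

[0.000, 0.577]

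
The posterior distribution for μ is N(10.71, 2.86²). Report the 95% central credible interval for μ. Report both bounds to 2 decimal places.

The posterior is symmetric, so the 95% equal-tailed interval is μ = 10.71 ± z·2.86 with z = 1.960.
Half-width: 1.960 × 2.86 = 5.61.
10.71 − 5.61 = 5.10; 10.71 + 5.61 = 16.32.

[5.10, 16.32]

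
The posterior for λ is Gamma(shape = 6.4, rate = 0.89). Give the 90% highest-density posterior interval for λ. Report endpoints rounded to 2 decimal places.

The posterior is unimodal and skewed, so the HPD interval has equal density at both endpoints and is the shortest 90% interval.
Solving f(2.68) = f(11.53) with F(11.53) − F(2.68) = 0.90 gives [2.68, 11.53].
For comparison, the equal-tailed interval is [3.23, 12.41]; the HPD is narrower and shifted toward the mode.

[2.68, 11.53]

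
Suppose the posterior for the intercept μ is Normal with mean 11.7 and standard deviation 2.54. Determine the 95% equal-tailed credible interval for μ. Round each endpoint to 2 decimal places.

The posterior is symmetric, so the 95% equal-tailed interval is μ = 11.7 ± z·2.54 with z = 1.960.
Half-width: 1.960 × 2.54 = 4.98.
11.7 − 4.98 = 6.72; 11.7 + 4.98 = 16.68.

[6.72, 16.68]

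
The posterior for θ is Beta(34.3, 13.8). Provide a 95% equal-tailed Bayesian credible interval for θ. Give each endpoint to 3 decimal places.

Posterior: Beta(34.3, 13.8).
Equal-tailed 95% interval: the 0.025 and 0.975 quantiles of Beta(34.3, 13.8).
Posterior mean ≈ 0.713, SD ≈ 0.065; a Normal approximation gives roughly [0.587, 0.840].
Exact: F⁻¹(0.025) = 0.579; F⁻¹(0.975) = 0.830.

[0.579, 0.830]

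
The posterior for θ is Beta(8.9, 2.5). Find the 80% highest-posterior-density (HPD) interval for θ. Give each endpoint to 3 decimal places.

The posterior is unimodal and skewed, so the HPD interval has equal density at both endpoints and is the shortest 80% interval.
Solving f(0.663) = f(0.949) with F(0.949) − F(0.663) = 0.80 gives [0.663, 0.949].
For comparison, the equal-tailed interval is [0.618, 0.920]; the HPD is narrower and shifted toward the mode.

[0.663, 0.949]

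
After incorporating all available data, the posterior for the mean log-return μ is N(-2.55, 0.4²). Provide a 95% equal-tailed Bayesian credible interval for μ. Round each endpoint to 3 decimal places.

[-3.334, -1.766]

The posterior is symmetric, so the 95% equal-tailed interval is μ = -2.55 ± z·0.4 with z = 1.960.
Half-width: 1.960 × 0.4 = 0.784.
-2.55 − 0.784 = -3.334; -2.55 + 0.784 = -1.766.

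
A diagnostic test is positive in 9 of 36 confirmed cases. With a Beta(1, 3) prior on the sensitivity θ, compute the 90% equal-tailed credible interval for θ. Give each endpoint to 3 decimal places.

Posterior: Beta(1+9, 3+27) = Beta(10, 30).
Equal-tailed 90% interval: the 0.05 and 0.95 quantiles of Beta(10, 30).
Posterior mean ≈ 0.250, SD ≈ 0.068; a Normal approximation gives roughly [0.139, 0.361].
Exact: F⁻¹(0.05) = 0.146; F⁻¹(0.95) = 0.368.

[0.146, 0.368]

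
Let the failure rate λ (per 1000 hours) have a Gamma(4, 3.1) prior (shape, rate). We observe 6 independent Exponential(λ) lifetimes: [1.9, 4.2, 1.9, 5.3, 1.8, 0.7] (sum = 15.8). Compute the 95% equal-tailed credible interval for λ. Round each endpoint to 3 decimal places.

Posterior: Gamma(4+6, 3.1+15.8) = Gamma(10, 18.9) (shape, rate).
Equal-tailed 95% interval: Gamma(10, 18.9) quantiles at 0.025 and 0.975.
Posterior mean ≈ 0.529, SD ≈ 0.167; a Normal approximation gives roughly [0.201, 0.857].
Exact: lower = 0.254; upper = 0.904.

[0.254, 0.904]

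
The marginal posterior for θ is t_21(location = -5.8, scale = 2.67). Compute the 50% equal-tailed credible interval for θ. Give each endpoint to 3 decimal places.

[-7.633, -3.967]

The t_21 distribution is symmetric; the 50% interval is -5.8 ± t·2.67 with t_{0.75,21} = 0.686.
Half-width: 0.686 × 2.67 = 1.833.
-5.8 − 1.833 = -7.633; -5.8 + 1.833 = -3.967.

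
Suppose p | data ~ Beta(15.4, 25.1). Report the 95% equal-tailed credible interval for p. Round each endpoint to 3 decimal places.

[0.239, 0.533]

Posterior: Beta(15.4, 25.1).
Equal-tailed 95% interval: the 0.025 and 0.975 quantiles of Beta(15.4, 25.1).
Posterior mean ≈ 0.380, SD ≈ 0.075; a Normal approximation gives roughly [0.233, 0.528].
Exact: F⁻¹(0.025) = 0.239; F⁻¹(0.975) = 0.533.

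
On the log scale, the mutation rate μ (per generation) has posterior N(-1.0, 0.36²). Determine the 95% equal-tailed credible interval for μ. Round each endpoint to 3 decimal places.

On the log scale the 95% interval is -1.0 ± 1.960 × 0.36 = [-1.7056, -0.2944].
Exponentiate: [e^-1.7056, e^-0.2944] = [0.182, 0.745].

[0.182, 0.745]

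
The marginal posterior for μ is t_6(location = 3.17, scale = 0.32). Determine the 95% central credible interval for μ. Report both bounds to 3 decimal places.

[2.387, 3.953]

The t_6 distribution is symmetric; the 95% interval is 3.17 ± t·0.32 with t_{0.975,6} = 2.447.
Half-width: 2.447 × 0.32 = 0.783.
3.17 − 0.783 = 2.387; 3.17 + 0.783 = 3.953.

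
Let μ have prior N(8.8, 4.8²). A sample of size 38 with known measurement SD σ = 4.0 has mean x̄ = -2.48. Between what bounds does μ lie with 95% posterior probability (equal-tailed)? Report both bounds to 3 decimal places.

Posterior precision = 1/4.8² + 38/4.0² = 0.0434 + 2.3750 = 2.4184, so posterior SD = 0.6430.
Posterior mean = (8.8/4.8² + 38·-2.48/4.0²) / 2.4184 = -2.2776.
Interval: -2.2776 ± 1.960 × 0.6430 → [-3.538, -1.017].

[-3.538, -1.017]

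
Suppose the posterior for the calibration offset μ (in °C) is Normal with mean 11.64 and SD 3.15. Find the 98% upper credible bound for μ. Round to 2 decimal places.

Need U with P(μ ≤ U) = 0.98: U = 11.64 + z_{0.02}·3.15.
z = 2.054; U = 11.64 + 2.054 × 3.15 = 18.11.

18.11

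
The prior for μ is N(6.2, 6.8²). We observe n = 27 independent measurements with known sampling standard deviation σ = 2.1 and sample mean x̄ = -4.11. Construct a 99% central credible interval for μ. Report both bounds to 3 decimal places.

Posterior precision = 1/6.8² + 27/2.1² = 0.0216 + 6.1224 = 6.1441, so posterior SD = 0.4034.
Posterior mean = (6.2/6.8² + 27·-4.11/2.1²) / 6.1441 = -4.0737.
Interval: -4.0737 ± 2.576 × 0.4034 → [-5.113, -3.035].

[-5.113, -3.035]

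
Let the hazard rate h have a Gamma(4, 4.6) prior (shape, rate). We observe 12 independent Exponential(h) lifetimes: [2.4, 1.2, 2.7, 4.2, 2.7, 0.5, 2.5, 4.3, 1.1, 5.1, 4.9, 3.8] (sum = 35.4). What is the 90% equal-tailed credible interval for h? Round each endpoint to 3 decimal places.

Posterior: Gamma(4+12, 4.6+35.4) = Gamma(16, 40.0) (shape, rate).
Equal-tailed 90% interval: Gamma(16, 40.0) quantiles at 0.05 and 0.95.
Posterior mean ≈ 0.400, SD ≈ 0.100; a Normal approximation gives roughly [0.236, 0.564].
Exact: lower = 0.251; upper = 0.577.

[0.251, 0.577]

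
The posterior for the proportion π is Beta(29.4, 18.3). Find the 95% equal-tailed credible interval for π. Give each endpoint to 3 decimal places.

[0.476, 0.748]

Posterior: Beta(29.4, 18.3).
Equal-tailed 95% interval: the 0.025 and 0.975 quantiles of Beta(29.4, 18.3).
Posterior mean ≈ 0.616, SD ≈ 0.070; a Normal approximation gives roughly [0.480, 0.753].
Exact: F⁻¹(0.025) = 0.476; F⁻¹(0.975) = 0.748.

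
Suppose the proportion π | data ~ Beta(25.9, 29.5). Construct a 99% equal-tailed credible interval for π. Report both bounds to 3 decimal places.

Posterior: Beta(25.9, 29.5).
Equal-tailed 99% interval: the 0.005 and 0.995 quantiles of Beta(25.9, 29.5).
Posterior mean ≈ 0.468, SD ≈ 0.066; a Normal approximation gives roughly [0.296, 0.639].
Exact: F⁻¹(0.005) = 0.301; F⁻¹(0.995) = 0.638.

[0.301, 0.638]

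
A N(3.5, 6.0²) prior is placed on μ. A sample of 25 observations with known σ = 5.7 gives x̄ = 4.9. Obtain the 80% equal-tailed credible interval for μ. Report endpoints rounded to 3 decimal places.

[3.416, 6.287]

Posterior precision = 1/6.0² + 25/5.7² = 0.0278 + 0.7695 = 0.7972, so posterior SD = 1.1200.
Posterior mean = (3.5/6.0² + 25·4.9/5.7²) / 0.7972 = 4.8512.
Interval: 4.8512 ± 1.282 × 1.1200 → [3.416, 6.287].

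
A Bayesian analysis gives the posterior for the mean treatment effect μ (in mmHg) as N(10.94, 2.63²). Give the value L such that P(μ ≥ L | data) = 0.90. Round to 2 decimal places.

7.57

Need L with P(μ ≥ L) = 0.90: L = 10.94 − z_{0.1}·2.63.
z = 1.282; L = 10.94 − 1.282 × 2.63 = 7.57.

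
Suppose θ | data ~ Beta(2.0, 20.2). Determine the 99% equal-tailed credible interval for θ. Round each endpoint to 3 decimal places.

[0.005, 0.302]

Posterior: Beta(2.0, 20.2).
Equal-tailed 99% interval: the 0.005 and 0.995 quantiles of Beta(2.0, 20.2).
Posterior mean ≈ 0.090, SD ≈ 0.059; a Normal approximation gives roughly [-0.063, 0.243].
Exact: F⁻¹(0.005) = 0.005; F⁻¹(0.995) = 0.302.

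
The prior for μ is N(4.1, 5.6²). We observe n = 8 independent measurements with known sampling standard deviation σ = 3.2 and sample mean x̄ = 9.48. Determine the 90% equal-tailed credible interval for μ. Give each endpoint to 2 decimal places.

Posterior precision = 1/5.6² + 8/3.2² = 0.0319 + 0.7812 = 0.8131, so posterior SD = 1.1090.
Posterior mean = (4.1/5.6² + 8·9.48/3.2²) / 0.8131 = 9.2690.
Interval: 9.2690 ± 1.645 × 1.1090 → [7.44, 11.09].

[7.44, 11.09]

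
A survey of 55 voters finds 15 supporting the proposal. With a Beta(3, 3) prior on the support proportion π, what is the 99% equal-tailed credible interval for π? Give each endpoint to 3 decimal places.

Posterior: Beta(3+15, 3+40) = Beta(18, 43).
Equal-tailed 99% interval: the 0.005 and 0.995 quantiles of Beta(18, 43).
Posterior mean ≈ 0.295, SD ≈ 0.058; a Normal approximation gives roughly [0.146, 0.444].
Exact: F⁻¹(0.005) = 0.161; F⁻¹(0.995) = 0.454.

[0.161, 0.454]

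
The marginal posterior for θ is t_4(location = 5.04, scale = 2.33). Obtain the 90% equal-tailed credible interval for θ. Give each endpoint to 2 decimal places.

[0.07, 10.01]

The t_4 distribution is symmetric; the 90% interval is 5.04 ± t·2.33 with t_{0.95,4} = 2.132.
Half-width: 2.132 × 2.33 = 4.97.
5.04 − 4.97 = 0.07; 5.04 + 4.97 = 10.01.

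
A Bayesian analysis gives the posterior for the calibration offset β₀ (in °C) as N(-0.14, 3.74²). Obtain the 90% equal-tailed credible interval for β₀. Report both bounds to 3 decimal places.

[-6.292, 6.012]

The posterior is symmetric, so the 90% equal-tailed interval is β₀ = -0.14 ± z·3.74 with z = 1.645.
Half-width: 1.645 × 3.74 = 6.152.
-0.14 − 6.152 = -6.292; -0.14 + 6.152 = 6.012.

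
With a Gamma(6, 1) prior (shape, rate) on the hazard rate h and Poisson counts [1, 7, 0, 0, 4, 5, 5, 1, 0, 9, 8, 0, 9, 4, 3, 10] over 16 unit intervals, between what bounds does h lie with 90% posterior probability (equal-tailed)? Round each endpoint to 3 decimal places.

Posterior: Gamma(6+66, 1+16) = Gamma(72, 17) (shape, rate).
Equal-tailed 90% interval: Gamma(72, 17) quantiles at 0.05 and 0.95.
Posterior mean ≈ 4.235, SD ≈ 0.499; a Normal approximation gives roughly [3.414, 5.056].
Exact: lower = 3.449; upper = 5.088.

[3.449, 5.088]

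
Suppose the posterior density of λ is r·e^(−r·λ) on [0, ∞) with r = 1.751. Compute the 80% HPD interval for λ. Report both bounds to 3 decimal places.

[0.000, 0.919]

The exponential density is strictly decreasing on [0, ∞), so the HPD interval is anchored at 0: [0, q] with P(λ ≤ q) = 0.80.
q = −ln(1 − 0.80) / 1.751 = 1.6094 / 1.751 = 0.919.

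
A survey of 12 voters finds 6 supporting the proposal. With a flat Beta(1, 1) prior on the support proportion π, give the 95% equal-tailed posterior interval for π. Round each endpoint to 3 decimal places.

[0.251, 0.749]

Posterior: Beta(1+6, 1+6) = Beta(7, 7).
Equal-tailed 95% interval: the 0.025 and 0.975 quantiles of Beta(7, 7).
Posterior mean ≈ 0.500, SD ≈ 0.129; a Normal approximation gives roughly [0.247, 0.753].
Exact: F⁻¹(0.025) = 0.251; F⁻¹(0.975) = 0.749.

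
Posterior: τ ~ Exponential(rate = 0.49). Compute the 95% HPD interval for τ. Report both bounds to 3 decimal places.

[0.000, 6.114]

The exponential density is strictly decreasing on [0, ∞), so the HPD interval is anchored at 0: [0, q] with P(τ ≤ q) = 0.95.
q = −ln(1 − 0.95) / 0.49 = 2.9957 / 0.49 = 6.114.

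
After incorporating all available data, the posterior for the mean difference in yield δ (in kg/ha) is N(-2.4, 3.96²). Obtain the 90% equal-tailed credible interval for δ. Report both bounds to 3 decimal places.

The posterior is symmetric, so the 90% equal-tailed interval is δ = -2.4 ± z·3.96 with z = 1.645.
Half-width: 1.645 × 3.96 = 6.514.
-2.4 − 6.514 = -8.914; -2.4 + 6.514 = 4.114.

[-8.914, 4.114]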